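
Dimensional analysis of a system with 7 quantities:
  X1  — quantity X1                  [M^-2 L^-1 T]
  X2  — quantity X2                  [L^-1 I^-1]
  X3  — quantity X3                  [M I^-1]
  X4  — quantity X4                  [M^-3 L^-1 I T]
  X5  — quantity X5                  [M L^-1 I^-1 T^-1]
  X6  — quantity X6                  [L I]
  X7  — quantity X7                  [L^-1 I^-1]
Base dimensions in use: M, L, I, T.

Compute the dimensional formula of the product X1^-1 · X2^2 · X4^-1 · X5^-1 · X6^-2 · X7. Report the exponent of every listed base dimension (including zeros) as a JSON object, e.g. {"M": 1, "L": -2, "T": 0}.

Exponent matrix [M,L,I,T] × [X1,X2,X3,X4,X5,X6,X7]:
  M: [-2  0  1 -3  1  0  0]
  L: [-1 -1  0 -1 -1  1 -1]
  I: [ 0 -1 -1  1 -1  1 -1]
  T: [ 1  0  0  1 -1  0  0]
  [M]: (-1)·-2+(2)·0+(-1)·-3+(-1)·1+(-2)·0+(1)·0 = 4
  [L]: (-1)·-1+(2)·-1+(-1)·-1+(-1)·-1+(-2)·1+(1)·-1 = -2
  [I]: (-1)·0+(2)·-1+(-1)·1+(-1)·-1+(-2)·1+(1)·-1 = -5
  [T]: (-1)·1+(2)·0+(-1)·1+(-1)·-1+(-2)·0+(1)·0 = -1
⇒ M^4 L^-2 I^-5 T^-1

{"M": 4, "L": -2, "I": -5, "T": -1}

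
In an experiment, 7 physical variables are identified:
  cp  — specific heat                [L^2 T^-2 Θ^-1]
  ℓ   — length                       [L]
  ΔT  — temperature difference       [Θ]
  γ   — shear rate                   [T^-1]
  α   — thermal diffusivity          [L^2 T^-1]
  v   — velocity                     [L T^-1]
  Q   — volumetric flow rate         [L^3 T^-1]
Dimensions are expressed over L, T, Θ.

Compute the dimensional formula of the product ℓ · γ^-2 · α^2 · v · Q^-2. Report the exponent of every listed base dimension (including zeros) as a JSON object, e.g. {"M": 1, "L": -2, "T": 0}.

Write exponents as rows L,T,Θ / cols cp,ℓ,ΔT,γ,α,v,Q:
  L: [ 2  1  0  0  2  1  3]
  T: [-2  0  0 -1 -1 -1 -1]
  Θ: [-1  0  1  0  0  0  0]
  [L]: (1)·1+(-2)·0+(2)·2+(1)·1+(-2)·3 = 0
  [T]: (1)·0+(-2)·-1+(2)·-1+(1)·-1+(-2)·-1 = 1
  [Θ]: (1)·0+(-2)·0+(2)·0+(1)·0+(-2)·0 = 0
⇒ T

{"L": 0, "T": 1, "Θ": 0}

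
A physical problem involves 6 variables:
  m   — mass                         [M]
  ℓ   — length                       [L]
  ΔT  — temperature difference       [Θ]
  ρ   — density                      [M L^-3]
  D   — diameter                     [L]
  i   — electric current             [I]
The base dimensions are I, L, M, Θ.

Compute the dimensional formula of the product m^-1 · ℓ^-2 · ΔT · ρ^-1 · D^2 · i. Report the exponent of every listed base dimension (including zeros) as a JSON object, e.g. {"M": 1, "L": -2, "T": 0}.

{"I": 1, "L": 3, "M": -2, "Θ": 1}

Dimensional matrix (I×L×M×Θ by m×ℓ×ΔT×ρ×D×i):
  I: [ 0  0  0  0  0  1]
  L: [ 0  1  0 -3  1  0]
  M: [ 1  0  0  1  0  0]
  Θ: [ 0  0  1  0  0  0]
  [I]: (-1)·0+(-2)·0+(1)·0+(-1)·0+(2)·0+(1)·1 = 1
  [L]: (-1)·0+(-2)·1+(1)·0+(-1)·-3+(2)·1+(1)·0 = 3
  [M]: (-1)·1+(-2)·0+(1)·0+(-1)·1+(2)·0+(1)·0 = -2
  [Θ]: (-1)·0+(-2)·0+(1)·1+(-1)·0+(2)·0+(1)·0 = 1
⇒ I L^3 M^-2 Θ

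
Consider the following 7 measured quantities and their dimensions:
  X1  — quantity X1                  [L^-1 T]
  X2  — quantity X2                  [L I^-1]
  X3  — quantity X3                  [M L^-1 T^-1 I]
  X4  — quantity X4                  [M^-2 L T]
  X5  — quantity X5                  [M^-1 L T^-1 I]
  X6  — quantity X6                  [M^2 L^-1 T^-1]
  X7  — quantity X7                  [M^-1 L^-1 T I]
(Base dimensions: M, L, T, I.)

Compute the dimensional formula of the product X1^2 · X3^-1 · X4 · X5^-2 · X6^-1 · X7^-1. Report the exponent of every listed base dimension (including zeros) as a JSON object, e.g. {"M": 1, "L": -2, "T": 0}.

Write exponents as rows M,L,T,I / cols X1,X2,X3,X4,X5,X6,X7:
  M: [ 0  0  1 -2 -1  2 -1]
  L: [-1  1 -1  1  1 -1 -1]
  T: [ 1  0 -1  1 -1 -1  1]
  I: [ 0 -1  1  0  1  0  1]
  [M]: (2)·0+(-1)·1+(1)·-2+(-2)·-1+(-1)·2+(-1)·-1 = -2
  [L]: (2)·-1+(-1)·-1+(1)·1+(-2)·1+(-1)·-1+(-1)·-1 = 0
  [T]: (2)·1+(-1)·-1+(1)·1+(-2)·-1+(-1)·-1+(-1)·1 = 6
  [I]: (2)·0+(-1)·1+(1)·0+(-2)·1+(-1)·0+(-1)·1 = -4
⇒ M^-2 T^6 I^-4

{"M": -2, "L": 0, "T": 6, "I": -4}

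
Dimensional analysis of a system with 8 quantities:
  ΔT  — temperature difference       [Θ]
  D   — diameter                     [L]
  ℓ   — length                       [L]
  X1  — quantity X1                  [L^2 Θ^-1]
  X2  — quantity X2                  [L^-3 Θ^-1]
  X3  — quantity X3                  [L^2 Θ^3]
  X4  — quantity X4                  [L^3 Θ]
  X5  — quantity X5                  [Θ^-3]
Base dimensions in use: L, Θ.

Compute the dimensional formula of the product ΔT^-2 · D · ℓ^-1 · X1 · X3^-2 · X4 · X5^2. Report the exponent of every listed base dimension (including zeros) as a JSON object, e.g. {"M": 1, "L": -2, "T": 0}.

{"L": 1, "Θ": -14}

Exponent matrix [L,Θ] × [ΔT,D,ℓ,X1,X2,X3,X4,X5]:
  L: [ 0  1  1  2 -3  2  3  0]
  Θ: [ 1  0  0 -1 -1  3  1 -3]
  [L]: (-2)·0+(1)·1+(-1)·1+(1)·2+(-2)·2+(1)·3+(2)·0 = 1
  [Θ]: (-2)·1+(1)·0+(-1)·0+(1)·-1+(-2)·3+(1)·1+(2)·-3 = -14
⇒ L Θ^-14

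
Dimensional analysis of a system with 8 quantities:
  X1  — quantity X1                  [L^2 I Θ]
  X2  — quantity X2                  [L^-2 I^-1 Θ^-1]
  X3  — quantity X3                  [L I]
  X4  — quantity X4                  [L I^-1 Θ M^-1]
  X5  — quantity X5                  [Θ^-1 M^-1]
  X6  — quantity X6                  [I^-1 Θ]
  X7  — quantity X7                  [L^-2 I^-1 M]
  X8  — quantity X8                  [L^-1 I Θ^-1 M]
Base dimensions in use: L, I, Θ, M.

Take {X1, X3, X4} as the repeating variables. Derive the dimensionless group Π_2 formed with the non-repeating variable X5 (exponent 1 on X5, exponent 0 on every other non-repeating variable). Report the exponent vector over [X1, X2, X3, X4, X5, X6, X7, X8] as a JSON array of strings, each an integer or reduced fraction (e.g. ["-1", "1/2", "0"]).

Write exponents as rows L,I,Θ,M / cols X1,X2,X3,X4,X5,X6,X7,X8:
  L: [ 2 -2  1  1  0  0 -2 -1]
  I: [ 1 -1  1 -1  0 -1 -1  1]
  Θ: [ 1 -1  0  1 -1  1  0 -1]
  M: [ 0  0  0 -1 -1  0  1  1]
Row reduction gives pivot columns X1,X3,X4; rank = 3
Repeat: X1,X3,X4; free: X2,X5,X6,X7,X8
RREF:
  r0: [   1   -1    0    0   -2    1    1    0]
  r1: [   0    0    1    0    3   -2   -3    0]
  r2: [   0    0    0    1    1    0   -1   -1]
  r3: [   0    0    0    0    0    0    0    0]
Fix exponent of X5 at 1, X2 at 0, X6 at 0, X7 at 0, X8 at 0; solve each RREF row for its pivot's exponent:
  r0: exp(X1) + (-2)·1 = 0 ⇒ exp(X1) = 2
  r1: exp(X3) + (3)·1 = 0 ⇒ exp(X3) = -3
  r2: exp(X4) + (1)·1 = 0 ⇒ exp(X4) = -1
Π_2 = X1^2 · X3^-3 · X4^-1 · X5

["2", "0", "-3", "-1", "1", "0", "0", "0"]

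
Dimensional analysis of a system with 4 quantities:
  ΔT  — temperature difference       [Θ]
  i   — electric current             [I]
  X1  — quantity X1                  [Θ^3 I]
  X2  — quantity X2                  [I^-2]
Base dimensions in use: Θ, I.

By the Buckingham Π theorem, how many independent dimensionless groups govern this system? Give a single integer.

Write exponents as rows Θ,I / cols ΔT,i,X1,X2:
  Θ: [ 1  0  3  0]
  I: [ 0  1  1 -2]
Row reduction gives pivot columns ΔT,i; rank = 2
n=4, r=2 ⇒ 2 dimensionless groups

2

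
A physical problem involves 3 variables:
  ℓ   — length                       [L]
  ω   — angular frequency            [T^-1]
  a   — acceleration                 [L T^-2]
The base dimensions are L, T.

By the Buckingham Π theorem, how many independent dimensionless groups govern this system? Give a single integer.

Write exponents as rows L,T / cols ℓ,ω,a:
  L: [ 1  0  1]
  T: [ 0 -1 -2]
Row reduction gives pivot columns ℓ,ω; rank = 2
Π count = n − r = 3 − 2 = 1

1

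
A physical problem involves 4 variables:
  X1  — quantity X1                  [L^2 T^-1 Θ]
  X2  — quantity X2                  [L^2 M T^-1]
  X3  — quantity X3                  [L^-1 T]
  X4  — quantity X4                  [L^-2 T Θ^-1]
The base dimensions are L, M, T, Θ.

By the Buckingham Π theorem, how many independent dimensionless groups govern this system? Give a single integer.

1

Write exponents as rows L,M,T,Θ / cols X1,X2,X3,X4:
  L: [ 2  2 -1 -2]
  M: [ 0  1  0  0]
  T: [-1 -1  1  1]
  Θ: [ 1  0  0 -1]
RREF → pivots at {X1,X2,X3} ⇒ r = 3
Π count = n − r = 4 − 3 = 1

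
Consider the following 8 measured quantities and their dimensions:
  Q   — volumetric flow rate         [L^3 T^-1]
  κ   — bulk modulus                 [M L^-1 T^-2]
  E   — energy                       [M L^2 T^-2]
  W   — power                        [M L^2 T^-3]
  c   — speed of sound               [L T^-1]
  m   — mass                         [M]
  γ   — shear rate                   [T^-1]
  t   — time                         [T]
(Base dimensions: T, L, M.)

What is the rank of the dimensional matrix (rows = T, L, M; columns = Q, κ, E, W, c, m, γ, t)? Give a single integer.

Exponent matrix [T,L,M] × [Q,κ,E,W,c,m,γ,t]:
  T: [-1 -2 -2 -3 -1  0 -1  1]
  L: [ 3 -1  2  2  1  0  0  0]
  M: [ 0  1  1  1  0  1  0  0]
RREF → pivots at {Q,κ,E} ⇒ r = 3

3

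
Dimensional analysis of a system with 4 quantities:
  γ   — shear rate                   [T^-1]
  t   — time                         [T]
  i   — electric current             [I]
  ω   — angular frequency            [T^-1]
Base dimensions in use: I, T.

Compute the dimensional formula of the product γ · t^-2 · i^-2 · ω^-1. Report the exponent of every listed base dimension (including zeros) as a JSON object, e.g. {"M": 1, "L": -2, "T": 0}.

Write exponents as rows I,T / cols γ,t,i,ω:
  I: [ 0  0  1  0]
  T: [-1  1  0 -1]
  [I]: (1)·0+(-2)·0+(-2)·1+(-1)·0 = -2
  [T]: (1)·-1+(-2)·1+(-2)·0+(-1)·-1 = -2
⇒ I^-2 T^-2

{"I": -2, "T": -2}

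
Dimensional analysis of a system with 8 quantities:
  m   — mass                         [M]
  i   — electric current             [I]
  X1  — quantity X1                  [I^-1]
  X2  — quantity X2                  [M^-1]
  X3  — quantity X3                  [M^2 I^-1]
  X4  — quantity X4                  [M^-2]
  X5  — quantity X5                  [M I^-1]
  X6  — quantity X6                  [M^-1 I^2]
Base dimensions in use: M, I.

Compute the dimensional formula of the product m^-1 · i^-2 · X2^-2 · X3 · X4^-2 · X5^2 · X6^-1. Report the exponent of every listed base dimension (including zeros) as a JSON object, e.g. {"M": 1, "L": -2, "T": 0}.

{"M": 10, "I": -7}

Exponent matrix [M,I] × [m,i,X1,X2,X3,X4,X5,X6]:
  M: [ 1  0  0 -1  2 -2  1 -1]
  I: [ 0  1 -1  0 -1  0 -1  2]
  [M]: (-1)·1+(-2)·0+(-2)·-1+(1)·2+(-2)·-2+(2)·1+(-1)·-1 = 10
  [I]: (-1)·0+(-2)·1+(-2)·0+(1)·-1+(-2)·0+(2)·-1+(-1)·2 = -7
⇒ M^10 I^-7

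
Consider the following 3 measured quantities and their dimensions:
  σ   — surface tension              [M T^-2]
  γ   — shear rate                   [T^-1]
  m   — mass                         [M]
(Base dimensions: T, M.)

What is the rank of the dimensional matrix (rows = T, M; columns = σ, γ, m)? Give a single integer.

Dimensional matrix (T×M by σ×γ×m):
  T: [-2 -1  0]
  M: [ 1  0  1]
Echelon form has 2 nonzero rows (pivots: σ,γ)

2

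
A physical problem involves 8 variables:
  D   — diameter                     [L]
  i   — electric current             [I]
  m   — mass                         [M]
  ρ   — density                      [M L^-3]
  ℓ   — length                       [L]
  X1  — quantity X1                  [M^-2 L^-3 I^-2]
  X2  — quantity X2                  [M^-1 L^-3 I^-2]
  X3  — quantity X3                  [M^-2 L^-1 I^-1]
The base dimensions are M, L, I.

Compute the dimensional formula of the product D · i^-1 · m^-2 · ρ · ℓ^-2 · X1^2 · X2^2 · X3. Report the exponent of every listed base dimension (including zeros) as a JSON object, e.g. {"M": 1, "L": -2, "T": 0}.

Dimensional matrix (M×L×I by D×i×m×ρ×ℓ×X1×X2×X3):
  M: [ 0  0  1  1  0 -2 -1 -2]
  L: [ 1  0  0 -3  1 -3 -3 -1]
  I: [ 0  1  0  0  0 -2 -2 -1]
  [M]: (1)·0+(-1)·0+(-2)·1+(1)·1+(-2)·0+(2)·-2+(2)·-1+(1)·-2 = -9
  [L]: (1)·1+(-1)·0+(-2)·0+(1)·-3+(-2)·1+(2)·-3+(2)·-3+(1)·-1 = -17
  [I]: (1)·0+(-1)·1+(-2)·0+(1)·0+(-2)·0+(2)·-2+(2)·-2+(1)·-1 = -10
⇒ M^-9 L^-17 I^-10

{"M": -9, "L": -17, "I": -10}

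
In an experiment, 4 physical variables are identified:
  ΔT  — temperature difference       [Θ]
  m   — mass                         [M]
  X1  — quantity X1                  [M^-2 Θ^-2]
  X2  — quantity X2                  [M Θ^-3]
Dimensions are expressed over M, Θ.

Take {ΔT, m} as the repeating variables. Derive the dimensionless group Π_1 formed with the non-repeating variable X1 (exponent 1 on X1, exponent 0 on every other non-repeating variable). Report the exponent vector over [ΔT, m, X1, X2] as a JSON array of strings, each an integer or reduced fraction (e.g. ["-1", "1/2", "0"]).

Dimensional matrix (M×Θ by ΔT×m×X1×X2):
  M: [ 0  1 -2  1]
  Θ: [ 1  0 -2 -3]
Echelon form has 2 nonzero rows (pivots: ΔT,m)
Repeat: ΔT,m; free: X1,X2
RREF:
  r0: [   1    0   -2   -3]
  r1: [   0    1   -2    1]
Fix exponent of X1 at 1, X2 at 0; solve each RREF row for its pivot's exponent:
  r0: exp(ΔT) + (-2)·1 = 0 ⇒ exp(ΔT) = 2
  r1: exp(m) + (-2)·1 = 0 ⇒ exp(m) = 2
Π_1 = ΔT^2 · m^2 · X1

["2", "2", "1", "0"]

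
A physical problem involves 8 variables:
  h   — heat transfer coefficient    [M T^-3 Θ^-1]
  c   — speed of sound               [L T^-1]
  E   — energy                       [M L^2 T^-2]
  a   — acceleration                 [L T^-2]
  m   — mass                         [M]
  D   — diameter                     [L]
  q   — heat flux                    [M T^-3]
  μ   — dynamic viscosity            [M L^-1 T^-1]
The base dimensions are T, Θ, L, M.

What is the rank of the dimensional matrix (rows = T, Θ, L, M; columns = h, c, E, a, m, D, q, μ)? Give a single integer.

Exponent matrix [T,Θ,L,M] × [h,c,E,a,m,D,q,μ]:
  T: [-3 -1 -2 -2  0  0 -3 -1]
  Θ: [-1  0  0  0  0  0  0  0]
  L: [ 0  1  2  1  0  1  0 -1]
  M: [ 1  0  1  0  1  0  1  1]
Row reduction gives pivot columns h,c,E,a; rank = 4

4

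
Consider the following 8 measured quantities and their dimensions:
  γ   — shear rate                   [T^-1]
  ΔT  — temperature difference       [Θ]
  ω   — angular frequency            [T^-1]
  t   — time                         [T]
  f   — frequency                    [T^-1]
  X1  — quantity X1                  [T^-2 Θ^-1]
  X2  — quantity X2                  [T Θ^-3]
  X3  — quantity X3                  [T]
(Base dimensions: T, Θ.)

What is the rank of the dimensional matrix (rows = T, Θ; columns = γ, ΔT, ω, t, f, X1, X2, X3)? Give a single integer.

Write exponents as rows T,Θ / cols γ,ΔT,ω,t,f,X1,X2,X3:
  T: [-1  0 -1  1 -1 -2  1  1]
  Θ: [ 0  1  0  0  0 -1 -3  0]
Row reduction gives pivot columns γ,ΔT; rank = 2

2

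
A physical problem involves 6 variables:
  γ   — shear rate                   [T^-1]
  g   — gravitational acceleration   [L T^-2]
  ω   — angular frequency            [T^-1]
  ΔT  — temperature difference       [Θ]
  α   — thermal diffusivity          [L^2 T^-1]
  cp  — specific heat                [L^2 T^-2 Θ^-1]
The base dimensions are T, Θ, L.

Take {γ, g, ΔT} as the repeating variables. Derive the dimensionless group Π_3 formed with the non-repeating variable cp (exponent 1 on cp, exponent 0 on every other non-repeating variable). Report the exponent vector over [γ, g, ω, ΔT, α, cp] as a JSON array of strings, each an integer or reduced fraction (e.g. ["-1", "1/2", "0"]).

["2", "-2", "0", "1", "0", "1"]

Dimensional matrix (T×Θ×L by γ×g×ω×ΔT×α×cp):
  T: [-1 -2 -1  0 -1 -2]
  Θ: [ 0  0  0  1  0 -1]
  L: [ 0  1  0  0  2  2]
RREF → pivots at {γ,g,ΔT} ⇒ r = 3
Pivot set = {γ,g,ΔT}, free = {ω,α,cp}
RREF:
  r0: [   1    0    1    0   -3   -2]
  r1: [   0    1    0    0    2    2]
  r2: [   0    0    0    1    0   -1]
Fix exponent of cp at 1, ω at 0, α at 0; solve each RREF row for its pivot's exponent:
  r0: exp(γ) + (-2)·1 = 0 ⇒ exp(γ) = 2
  r1: exp(g) + (2)·1 = 0 ⇒ exp(g) = -2
  r2: exp(ΔT) + (-1)·1 = 0 ⇒ exp(ΔT) = 1
Π_3 = γ^2 · g^-2 · ΔT · cp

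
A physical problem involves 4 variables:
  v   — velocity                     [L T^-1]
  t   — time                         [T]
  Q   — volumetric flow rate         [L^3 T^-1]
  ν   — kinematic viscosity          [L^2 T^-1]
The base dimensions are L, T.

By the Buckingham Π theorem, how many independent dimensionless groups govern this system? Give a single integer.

2

Dimensional matrix (L×T by v×t×Q×ν):
  L: [ 1  0  3  2]
  T: [-1  1 -1 -1]
Echelon form has 2 nonzero rows (pivots: v,t)
Π count = n − r = 4 − 2 = 2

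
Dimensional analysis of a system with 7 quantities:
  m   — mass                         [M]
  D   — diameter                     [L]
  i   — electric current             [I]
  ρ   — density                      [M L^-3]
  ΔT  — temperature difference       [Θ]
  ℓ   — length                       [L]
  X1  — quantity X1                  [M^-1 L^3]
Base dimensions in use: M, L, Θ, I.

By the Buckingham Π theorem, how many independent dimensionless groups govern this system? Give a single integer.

Write exponents as rows M,L,Θ,I / cols m,D,i,ρ,ΔT,ℓ,X1:
  M: [ 1  0  0  1  0  0 -1]
  L: [ 0  1  0 -3  0  1  3]
  Θ: [ 0  0  0  0  1  0  0]
  I: [ 0  0  1  0  0  0  0]
RREF → pivots at {m,D,i,ΔT} ⇒ r = 4
Π count = n − r = 7 − 4 = 3

3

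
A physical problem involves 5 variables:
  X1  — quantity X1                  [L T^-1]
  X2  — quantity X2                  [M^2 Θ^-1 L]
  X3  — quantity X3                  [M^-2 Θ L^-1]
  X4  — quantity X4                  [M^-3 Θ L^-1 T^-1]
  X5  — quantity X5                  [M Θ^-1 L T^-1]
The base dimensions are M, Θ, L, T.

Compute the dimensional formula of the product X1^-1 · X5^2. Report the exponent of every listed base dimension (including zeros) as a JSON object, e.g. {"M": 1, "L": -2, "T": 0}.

Exponent matrix [M,Θ,L,T] × [X1,X2,X3,X4,X5]:
  M: [ 0  2 -2 -3  1]
  Θ: [ 0 -1  1  1 -1]
  L: [ 1  1 -1 -1  1]
  T: [-1  0  0 -1 -1]
  [M]: (-1)·0+(2)·1 = 2
  [Θ]: (-1)·0+(2)·-1 = -2
  [L]: (-1)·1+(2)·1 = 1
  [T]: (-1)·-1+(2)·-1 = -1
⇒ M^2 Θ^-2 L T^-1

{"M": 2, "Θ": -2, "L": 1, "T": -1}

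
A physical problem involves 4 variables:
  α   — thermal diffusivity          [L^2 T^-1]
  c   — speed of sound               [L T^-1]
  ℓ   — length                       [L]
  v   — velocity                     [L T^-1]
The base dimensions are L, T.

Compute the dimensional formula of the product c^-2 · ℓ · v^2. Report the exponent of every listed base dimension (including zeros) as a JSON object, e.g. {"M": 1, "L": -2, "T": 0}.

Exponent matrix [L,T] × [α,c,ℓ,v]:
  L: [ 2  1  1  1]
  T: [-1 -1  0 -1]
  [L]: (-2)·1+(1)·1+(2)·1 = 1
  [T]: (-2)·-1+(1)·0+(2)·-1 = 0
⇒ L

{"L": 1, "T": 0}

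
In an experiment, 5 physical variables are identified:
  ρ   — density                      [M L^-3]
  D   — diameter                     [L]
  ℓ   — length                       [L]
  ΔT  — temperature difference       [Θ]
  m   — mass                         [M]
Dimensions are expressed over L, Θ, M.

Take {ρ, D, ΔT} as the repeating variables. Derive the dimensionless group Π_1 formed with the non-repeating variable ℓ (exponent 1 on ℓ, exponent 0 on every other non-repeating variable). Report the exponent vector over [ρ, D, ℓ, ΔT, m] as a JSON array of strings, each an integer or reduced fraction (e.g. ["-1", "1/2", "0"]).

["0", "-1", "1", "0", "0"]

Exponent matrix [L,Θ,M] × [ρ,D,ℓ,ΔT,m]:
  L: [-3  1  1  0  0]
  Θ: [ 0  0  0  1  0]
  M: [ 1  0  0  0  1]
RREF → pivots at {ρ,D,ΔT} ⇒ r = 3
Pivot set = {ρ,D,ΔT}, free = {ℓ,m}
RREF:
  r0: [   1    0    0    0    1]
  r1: [   0    1    1    0    3]
  r2: [   0    0    0    1    0]
Fix exponent of ℓ at 1, m at 0; solve each RREF row for its pivot's exponent:
  r0: exp(ρ) + (0)·1 = 0 ⇒ exp(ρ) = 0
  r1: exp(D) + (1)·1 = 0 ⇒ exp(D) = -1
  r2: exp(ΔT) + (0)·1 = 0 ⇒ exp(ΔT) = 0
Π_1 = D^-1 · ℓ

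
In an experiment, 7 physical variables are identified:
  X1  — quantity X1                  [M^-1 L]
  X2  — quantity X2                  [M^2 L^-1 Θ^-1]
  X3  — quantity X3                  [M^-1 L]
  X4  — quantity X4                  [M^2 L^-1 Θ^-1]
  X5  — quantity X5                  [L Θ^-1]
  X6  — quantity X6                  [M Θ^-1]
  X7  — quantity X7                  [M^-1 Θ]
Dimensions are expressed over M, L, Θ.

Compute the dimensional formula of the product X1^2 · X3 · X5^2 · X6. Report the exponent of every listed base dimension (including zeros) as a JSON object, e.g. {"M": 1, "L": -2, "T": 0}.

{"M": -2, "L": 5, "Θ": -3}

Exponent matrix [M,L,Θ] × [X1,X2,X3,X4,X5,X6,X7]:
  M: [-1  2 -1  2  0  1 -1]
  L: [ 1 -1  1 -1  1  0  0]
  Θ: [ 0 -1  0 -1 -1 -1  1]
  [M]: (2)·-1+(1)·-1+(2)·0+(1)·1 = -2
  [L]: (2)·1+(1)·1+(2)·1+(1)·0 = 5
  [Θ]: (2)·0+(1)·0+(2)·-1+(1)·-1 = -3
⇒ M^-2 L^5 Θ^-3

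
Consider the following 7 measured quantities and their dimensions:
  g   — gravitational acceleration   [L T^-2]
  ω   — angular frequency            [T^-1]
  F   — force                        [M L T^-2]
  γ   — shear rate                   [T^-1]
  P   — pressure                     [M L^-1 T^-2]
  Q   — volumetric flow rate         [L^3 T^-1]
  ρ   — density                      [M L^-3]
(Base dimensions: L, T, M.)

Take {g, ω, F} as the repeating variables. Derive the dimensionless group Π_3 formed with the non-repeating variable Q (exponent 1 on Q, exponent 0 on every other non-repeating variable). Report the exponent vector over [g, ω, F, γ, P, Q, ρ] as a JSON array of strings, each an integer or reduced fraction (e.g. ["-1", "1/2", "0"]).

["-3", "5", "0", "0", "0", "1", "0"]

Exponent matrix [L,T,M] × [g,ω,F,γ,P,Q,ρ]:
  L: [ 1  0  1  0 -1  3 -3]
  T: [-2 -1 -2 -1 -2 -1  0]
  M: [ 0  0  1  0  1  0  1]
Row reduction gives pivot columns g,ω,F; rank = 3
Repeat: g,ω,F; free: γ,P,Q,ρ
RREF:
  r0: [   1    0    0    0   -2    3   -4]
  r1: [   0    1    0    1    4   -5    6]
  r2: [   0    0    1    0    1    0    1]
Fix exponent of Q at 1, γ at 0, P at 0, ρ at 0; solve each RREF row for its pivot's exponent:
  r0: exp(g) + (3)·1 = 0 ⇒ exp(g) = -3
  r1: exp(ω) + (-5)·1 = 0 ⇒ exp(ω) = 5
  r2: exp(F) + (0)·1 = 0 ⇒ exp(F) = 0
Π_3 = g^-3 · ω^5 · Q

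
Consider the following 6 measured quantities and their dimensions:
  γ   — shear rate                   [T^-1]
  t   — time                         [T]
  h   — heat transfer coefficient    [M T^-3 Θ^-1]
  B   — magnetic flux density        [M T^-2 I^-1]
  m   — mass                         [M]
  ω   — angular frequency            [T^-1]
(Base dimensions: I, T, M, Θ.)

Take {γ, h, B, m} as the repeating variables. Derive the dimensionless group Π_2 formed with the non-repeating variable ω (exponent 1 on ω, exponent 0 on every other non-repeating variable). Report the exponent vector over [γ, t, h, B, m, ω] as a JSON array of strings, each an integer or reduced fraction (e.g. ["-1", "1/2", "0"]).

Exponent matrix [I,T,M,Θ] × [γ,t,h,B,m,ω]:
  I: [ 0  0  0 -1  0  0]
  T: [-1  1 -3 -2  0 -1]
  M: [ 0  0  1  1  1  0]
  Θ: [ 0  0 -1  0  0  0]
Echelon form has 4 nonzero rows (pivots: γ,h,B,m)
Pivot set = {γ,h,B,m}, free = {t,ω}
RREF:
  r0: [   1   -1    0    0    0    1]
  r1: [   0    0    1    0    0    0]
  r2: [   0    0    0    1    0    0]
  r3: [   0    0    0    0    1    0]
Fix exponent of ω at 1, t at 0; solve each RREF row for its pivot's exponent:
  r0: exp(γ) + (1)·1 = 0 ⇒ exp(γ) = -1
  r1: exp(h) + (0)·1 = 0 ⇒ exp(h) = 0
  r2: exp(B) + (0)·1 = 0 ⇒ exp(B) = 0
  r3: exp(m) + (0)·1 = 0 ⇒ exp(m) = 0
Π_2 = γ^-1 · ω

["-1", "0", "0", "0", "0", "1"]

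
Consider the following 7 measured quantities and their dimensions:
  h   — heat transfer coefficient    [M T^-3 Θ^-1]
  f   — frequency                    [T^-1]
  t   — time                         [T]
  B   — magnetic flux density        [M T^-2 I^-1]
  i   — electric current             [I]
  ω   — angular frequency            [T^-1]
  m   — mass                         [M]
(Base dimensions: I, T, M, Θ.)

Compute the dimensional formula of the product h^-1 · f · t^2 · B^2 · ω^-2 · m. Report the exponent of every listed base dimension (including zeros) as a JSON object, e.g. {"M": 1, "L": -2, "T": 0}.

Write exponents as rows I,T,M,Θ / cols h,f,t,B,i,ω,m:
  I: [ 0  0  0 -1  1  0  0]
  T: [-3 -1  1 -2  0 -1  0]
  M: [ 1  0  0  1  0  0  1]
  Θ: [-1  0  0  0  0  0  0]
  [I]: (-1)·0+(1)·0+(2)·0+(2)·-1+(-2)·0+(1)·0 = -2
  [T]: (-1)·-3+(1)·-1+(2)·1+(2)·-2+(-2)·-1+(1)·0 = 2
  [M]: (-1)·1+(1)·0+(2)·0+(2)·1+(-2)·0+(1)·1 = 2
  [Θ]: (-1)·-1+(1)·0+(2)·0+(2)·0+(-2)·0+(1)·0 = 1
⇒ I^-2 T^2 M^2 Θ

{"I": -2, "T": 2, "M": 2, "Θ": 1}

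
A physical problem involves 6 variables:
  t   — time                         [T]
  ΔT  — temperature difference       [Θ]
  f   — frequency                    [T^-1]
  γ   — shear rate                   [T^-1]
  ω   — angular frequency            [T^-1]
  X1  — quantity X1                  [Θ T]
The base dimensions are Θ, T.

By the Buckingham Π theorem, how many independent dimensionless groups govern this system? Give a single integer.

4

Dimensional matrix (Θ×T by t×ΔT×f×γ×ω×X1):
  Θ: [ 0  1  0  0  0  1]
  T: [ 1  0 -1 -1 -1  1]
Echelon form has 2 nonzero rows (pivots: t,ΔT)
Π count = n − r = 6 − 2 = 4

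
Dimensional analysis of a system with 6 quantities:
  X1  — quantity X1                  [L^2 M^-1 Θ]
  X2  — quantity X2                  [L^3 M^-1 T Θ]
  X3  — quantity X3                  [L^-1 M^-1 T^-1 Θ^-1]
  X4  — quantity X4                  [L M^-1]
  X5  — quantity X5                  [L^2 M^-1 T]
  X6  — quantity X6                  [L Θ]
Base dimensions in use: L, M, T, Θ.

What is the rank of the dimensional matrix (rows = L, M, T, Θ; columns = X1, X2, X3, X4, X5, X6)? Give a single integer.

Write exponents as rows L,M,T,Θ / cols X1,X2,X3,X4,X5,X6:
  L: [ 2  3 -1  1  2  1]
  M: [-1 -1 -1 -1 -1  0]
  T: [ 0  1 -1  0  1  0]
  Θ: [ 1  1 -1  0  0  1]
RREF → pivots at {X1,X2,X3} ⇒ r = 3

3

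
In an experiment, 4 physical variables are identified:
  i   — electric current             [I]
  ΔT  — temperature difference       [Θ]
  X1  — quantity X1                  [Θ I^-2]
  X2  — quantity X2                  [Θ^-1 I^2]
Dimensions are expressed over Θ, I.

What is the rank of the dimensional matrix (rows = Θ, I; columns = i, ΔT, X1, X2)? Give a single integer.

2

Dimensional matrix (Θ×I by i×ΔT×X1×X2):
  Θ: [ 0  1  1 -1]
  I: [ 1  0 -2  2]
Echelon form has 2 nonzero rows (pivots: i,ΔT)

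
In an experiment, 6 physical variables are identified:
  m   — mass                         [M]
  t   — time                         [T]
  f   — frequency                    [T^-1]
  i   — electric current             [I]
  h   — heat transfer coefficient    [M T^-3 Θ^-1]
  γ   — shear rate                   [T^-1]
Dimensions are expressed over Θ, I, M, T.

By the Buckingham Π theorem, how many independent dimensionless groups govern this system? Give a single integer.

2

Exponent matrix [Θ,I,M,T] × [m,t,f,i,h,γ]:
  Θ: [ 0  0  0  0 -1  0]
  I: [ 0  0  0  1  0  0]
  M: [ 1  0  0  0  1  0]
  T: [ 0  1 -1  0 -3 -1]
Row reduction gives pivot columns m,t,i,h; rank = 4
6 vars − rank 4 = 2 Π groups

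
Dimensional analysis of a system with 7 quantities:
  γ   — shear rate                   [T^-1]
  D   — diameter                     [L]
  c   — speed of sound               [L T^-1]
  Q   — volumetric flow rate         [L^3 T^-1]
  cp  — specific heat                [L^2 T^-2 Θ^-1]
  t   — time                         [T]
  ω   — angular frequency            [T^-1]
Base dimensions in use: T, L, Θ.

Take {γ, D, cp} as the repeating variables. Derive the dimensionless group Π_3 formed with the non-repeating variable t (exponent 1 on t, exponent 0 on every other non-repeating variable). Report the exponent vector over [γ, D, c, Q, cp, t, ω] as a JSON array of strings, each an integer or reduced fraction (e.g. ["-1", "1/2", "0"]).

["1", "0", "0", "0", "0", "1", "0"]

Exponent matrix [T,L,Θ] × [γ,D,c,Q,cp,t,ω]:
  T: [-1  0 -1 -1 -2  1 -1]
  L: [ 0  1  1  3  2  0  0]
  Θ: [ 0  0  0  0 -1  0  0]
Echelon form has 3 nonzero rows (pivots: γ,D,cp)
Repeat: γ,D,cp; free: c,Q,t,ω
RREF:
  r0: [   1    0    1    1    0   -1    1]
  r1: [   0    1    1    3    0    0    0]
  r2: [   0    0    0    0    1    0    0]
Fix exponent of t at 1, c at 0, Q at 0, ω at 0; solve each RREF row for its pivot's exponent:
  r0: exp(γ) + (-1)·1 = 0 ⇒ exp(γ) = 1
  r1: exp(D) + (0)·1 = 0 ⇒ exp(D) = 0
  r2: exp(cp) + (0)·1 = 0 ⇒ exp(cp) = 0
Π_3 = γ · t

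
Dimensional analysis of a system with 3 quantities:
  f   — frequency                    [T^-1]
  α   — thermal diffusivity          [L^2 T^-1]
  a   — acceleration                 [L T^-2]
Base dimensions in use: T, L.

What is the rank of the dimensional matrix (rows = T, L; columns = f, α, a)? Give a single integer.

2

Write exponents as rows T,L / cols f,α,a:
  T: [-1 -1 -2]
  L: [ 0  2  1]
RREF → pivots at {f,α} ⇒ r = 2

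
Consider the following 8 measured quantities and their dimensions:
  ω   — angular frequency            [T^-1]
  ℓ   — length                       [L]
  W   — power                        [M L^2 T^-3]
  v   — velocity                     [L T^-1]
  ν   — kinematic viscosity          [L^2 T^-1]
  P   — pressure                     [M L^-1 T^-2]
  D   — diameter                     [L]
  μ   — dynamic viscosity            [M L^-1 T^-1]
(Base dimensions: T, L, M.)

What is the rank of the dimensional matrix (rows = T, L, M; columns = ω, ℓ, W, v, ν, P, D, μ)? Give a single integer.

Exponent matrix [T,L,M] × [ω,ℓ,W,v,ν,P,D,μ]:
  T: [-1  0 -3 -1 -1 -2  0 -1]
  L: [ 0  1  2  1  2 -1  1 -1]
  M: [ 0  0  1  0  0  1  0  1]
RREF → pivots at {ω,ℓ,W} ⇒ r = 3

3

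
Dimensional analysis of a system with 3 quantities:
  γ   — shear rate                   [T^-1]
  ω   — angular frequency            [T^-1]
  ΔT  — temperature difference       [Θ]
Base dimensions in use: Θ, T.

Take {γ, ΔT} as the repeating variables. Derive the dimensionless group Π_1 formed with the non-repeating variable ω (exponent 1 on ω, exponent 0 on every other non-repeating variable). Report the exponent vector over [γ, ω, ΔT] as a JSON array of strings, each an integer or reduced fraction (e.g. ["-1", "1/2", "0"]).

Dimensional matrix (Θ×T by γ×ω×ΔT):
  Θ: [ 0  0  1]
  T: [-1 -1  0]
Row reduction gives pivot columns γ,ΔT; rank = 2
Pivot set = {γ,ΔT}, free = {ω}
RREF:
  r0: [   1    1    0]
  r1: [   0    0    1]
Fix exponent of ω at 1; solve each RREF row for its pivot's exponent:
  r0: exp(γ) + (1)·1 = 0 ⇒ exp(γ) = -1
  r1: exp(ΔT) + (0)·1 = 0 ⇒ exp(ΔT) = 0
Π_1 = γ^-1 · ω

["-1", "1", "0"]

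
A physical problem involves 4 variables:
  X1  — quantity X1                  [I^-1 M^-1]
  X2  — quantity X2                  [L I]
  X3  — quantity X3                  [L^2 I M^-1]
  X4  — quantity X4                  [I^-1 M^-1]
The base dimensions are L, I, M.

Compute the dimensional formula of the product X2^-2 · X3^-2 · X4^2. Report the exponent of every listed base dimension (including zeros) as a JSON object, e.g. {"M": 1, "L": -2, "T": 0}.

{"L": -6, "I": -6, "M": 0}

Dimensional matrix (L×I×M by X1×X2×X3×X4):
  L: [ 0  1  2  0]
  I: [-1  1  1 -1]
  M: [-1  0 -1 -1]
  [L]: (-2)·1+(-2)·2+(2)·0 = -6
  [I]: (-2)·1+(-2)·1+(2)·-1 = -6
  [M]: (-2)·0+(-2)·-1+(2)·-1 = 0
⇒ L^-6 I^-6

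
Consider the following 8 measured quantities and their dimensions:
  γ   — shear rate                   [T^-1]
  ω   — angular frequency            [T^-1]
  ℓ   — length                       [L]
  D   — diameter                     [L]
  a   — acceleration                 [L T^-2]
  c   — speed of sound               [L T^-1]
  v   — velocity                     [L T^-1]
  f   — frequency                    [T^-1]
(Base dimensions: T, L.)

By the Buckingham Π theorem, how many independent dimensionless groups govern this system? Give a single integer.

6

Write exponents as rows T,L / cols γ,ω,ℓ,D,a,c,v,f:
  T: [-1 -1  0  0 -2 -1 -1 -1]
  L: [ 0  0  1  1  1  1  1  0]
RREF → pivots at {γ,ℓ} ⇒ r = 2
n=8, r=2 ⇒ 6 dimensionless groups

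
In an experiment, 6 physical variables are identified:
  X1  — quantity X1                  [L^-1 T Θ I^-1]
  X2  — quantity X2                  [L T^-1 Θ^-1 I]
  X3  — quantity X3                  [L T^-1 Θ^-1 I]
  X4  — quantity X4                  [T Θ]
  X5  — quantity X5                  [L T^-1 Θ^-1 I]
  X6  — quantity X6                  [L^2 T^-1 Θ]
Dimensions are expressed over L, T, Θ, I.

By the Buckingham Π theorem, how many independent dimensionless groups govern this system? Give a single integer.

3

Dimensional matrix (L×T×Θ×I by X1×X2×X3×X4×X5×X6):
  L: [-1  1  1  0  1  2]
  T: [ 1 -1 -1  1 -1 -1]
  Θ: [ 1 -1 -1  1 -1  1]
  I: [-1  1  1  0  1  0]
Row reduction gives pivot columns X1,X4,X6; rank = 3
n=6, r=3 ⇒ 3 dimensionless groups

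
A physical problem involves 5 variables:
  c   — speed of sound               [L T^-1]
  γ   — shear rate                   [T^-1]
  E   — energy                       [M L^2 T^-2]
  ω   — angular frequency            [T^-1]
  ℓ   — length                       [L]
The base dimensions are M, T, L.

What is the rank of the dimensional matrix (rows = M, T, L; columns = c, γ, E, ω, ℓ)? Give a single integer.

Exponent matrix [M,T,L] × [c,γ,E,ω,ℓ]:
  M: [ 0  0  1  0  0]
  T: [-1 -1 -2 -1  0]
  L: [ 1  0  2  0  1]
RREF → pivots at {c,γ,E} ⇒ r = 3

3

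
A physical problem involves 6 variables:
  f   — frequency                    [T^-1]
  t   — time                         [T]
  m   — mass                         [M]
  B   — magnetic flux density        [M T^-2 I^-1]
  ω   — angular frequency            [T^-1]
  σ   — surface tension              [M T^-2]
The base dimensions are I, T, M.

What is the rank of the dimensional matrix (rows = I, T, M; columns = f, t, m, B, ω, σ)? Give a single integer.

Write exponents as rows I,T,M / cols f,t,m,B,ω,σ:
  I: [ 0  0  0 -1  0  0]
  T: [-1  1  0 -2 -1 -2]
  M: [ 0  0  1  1  0  1]
Echelon form has 3 nonzero rows (pivots: f,m,B)

3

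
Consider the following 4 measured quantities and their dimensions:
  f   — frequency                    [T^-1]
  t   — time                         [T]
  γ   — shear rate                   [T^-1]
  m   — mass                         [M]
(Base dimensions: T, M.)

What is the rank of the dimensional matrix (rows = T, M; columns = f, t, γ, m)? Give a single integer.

Exponent matrix [T,M] × [f,t,γ,m]:
  T: [-1  1 -1  0]
  M: [ 0  0  0  1]
RREF → pivots at {f,m} ⇒ r = 2

2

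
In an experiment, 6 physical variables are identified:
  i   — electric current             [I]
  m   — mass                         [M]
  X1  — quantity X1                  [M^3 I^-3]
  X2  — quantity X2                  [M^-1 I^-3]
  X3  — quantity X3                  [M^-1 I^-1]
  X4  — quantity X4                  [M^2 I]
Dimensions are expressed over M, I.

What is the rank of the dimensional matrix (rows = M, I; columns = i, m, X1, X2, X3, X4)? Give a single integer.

2

Write exponents as rows M,I / cols i,m,X1,X2,X3,X4:
  M: [ 0  1  3 -1 -1  2]
  I: [ 1  0 -3 -3 -1  1]
RREF → pivots at {i,m} ⇒ r = 2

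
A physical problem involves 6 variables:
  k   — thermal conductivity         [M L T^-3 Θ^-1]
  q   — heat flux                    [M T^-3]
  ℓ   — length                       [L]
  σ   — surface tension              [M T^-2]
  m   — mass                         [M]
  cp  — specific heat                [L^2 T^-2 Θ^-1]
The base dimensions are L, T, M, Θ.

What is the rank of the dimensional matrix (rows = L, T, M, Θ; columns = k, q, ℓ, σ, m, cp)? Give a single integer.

Write exponents as rows L,T,M,Θ / cols k,q,ℓ,σ,m,cp:
  L: [ 1  0  1  0  0  2]
  T: [-3 -3  0 -2  0 -2]
  M: [ 1  1  0  1  1  0]
  Θ: [-1  0  0  0  0 -1]
RREF → pivots at {k,q,ℓ,σ} ⇒ r = 4

4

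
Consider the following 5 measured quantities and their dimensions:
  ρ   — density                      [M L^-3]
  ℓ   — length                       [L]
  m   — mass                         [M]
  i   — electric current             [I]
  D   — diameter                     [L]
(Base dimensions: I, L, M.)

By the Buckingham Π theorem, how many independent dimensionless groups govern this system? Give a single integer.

Write exponents as rows I,L,M / cols ρ,ℓ,m,i,D:
  I: [ 0  0  0  1  0]
  L: [-3  1  0  0  1]
  M: [ 1  0  1  0  0]
Row reduction gives pivot columns ρ,ℓ,i; rank = 3
n=5, r=3 ⇒ 2 dimensionless groups

2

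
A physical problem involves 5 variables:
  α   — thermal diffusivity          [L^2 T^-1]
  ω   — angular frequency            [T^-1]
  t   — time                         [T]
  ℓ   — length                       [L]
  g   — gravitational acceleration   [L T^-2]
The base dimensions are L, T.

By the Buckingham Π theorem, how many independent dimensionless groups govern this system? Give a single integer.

3

Write exponents as rows L,T / cols α,ω,t,ℓ,g:
  L: [ 2  0  0  1  1]
  T: [-1 -1  1  0 -2]
RREF → pivots at {α,ω} ⇒ r = 2
5 vars − rank 2 = 3 Π groups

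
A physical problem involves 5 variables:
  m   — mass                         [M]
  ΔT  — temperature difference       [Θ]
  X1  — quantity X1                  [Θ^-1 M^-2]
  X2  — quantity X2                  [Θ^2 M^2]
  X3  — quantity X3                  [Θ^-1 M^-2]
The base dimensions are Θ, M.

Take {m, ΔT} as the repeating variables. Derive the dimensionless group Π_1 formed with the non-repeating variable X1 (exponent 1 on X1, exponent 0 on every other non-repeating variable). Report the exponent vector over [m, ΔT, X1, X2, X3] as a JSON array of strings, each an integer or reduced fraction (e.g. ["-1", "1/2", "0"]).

["2", "1", "1", "0", "0"]

Write exponents as rows Θ,M / cols m,ΔT,X1,X2,X3:
  Θ: [ 0  1 -1  2 -1]
  M: [ 1  0 -2  2 -2]
Echelon form has 2 nonzero rows (pivots: m,ΔT)
Repeat: m,ΔT; free: X1,X2,X3
RREF:
  r0: [   1    0   -2    2   -2]
  r1: [   0    1   -1    2   -1]
Fix exponent of X1 at 1, X2 at 0, X3 at 0; solve each RREF row for its pivot's exponent:
  r0: exp(m) + (-2)·1 = 0 ⇒ exp(m) = 2
  r1: exp(ΔT) + (-1)·1 = 0 ⇒ exp(ΔT) = 1
Π_1 = m^2 · ΔT · X1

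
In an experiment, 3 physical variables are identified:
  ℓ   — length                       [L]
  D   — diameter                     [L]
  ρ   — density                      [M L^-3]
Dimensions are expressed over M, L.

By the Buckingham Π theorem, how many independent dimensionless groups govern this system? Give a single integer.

Exponent matrix [M,L] × [ℓ,D,ρ]:
  M: [ 0  0  1]
  L: [ 1  1 -3]
Echelon form has 2 nonzero rows (pivots: ℓ,ρ)
n=3, r=2 ⇒ 1 dimensionless group

1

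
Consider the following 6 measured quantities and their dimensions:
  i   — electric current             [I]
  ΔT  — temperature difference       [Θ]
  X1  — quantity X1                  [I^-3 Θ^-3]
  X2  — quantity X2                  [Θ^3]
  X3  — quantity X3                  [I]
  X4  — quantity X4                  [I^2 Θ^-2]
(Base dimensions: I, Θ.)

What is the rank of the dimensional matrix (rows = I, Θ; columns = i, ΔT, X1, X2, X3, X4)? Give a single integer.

2

Dimensional matrix (I×Θ by i×ΔT×X1×X2×X3×X4):
  I: [ 1  0 -3  0  1  2]
  Θ: [ 0  1 -3  3  0 -2]
Row reduction gives pivot columns i,ΔT; rank = 2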